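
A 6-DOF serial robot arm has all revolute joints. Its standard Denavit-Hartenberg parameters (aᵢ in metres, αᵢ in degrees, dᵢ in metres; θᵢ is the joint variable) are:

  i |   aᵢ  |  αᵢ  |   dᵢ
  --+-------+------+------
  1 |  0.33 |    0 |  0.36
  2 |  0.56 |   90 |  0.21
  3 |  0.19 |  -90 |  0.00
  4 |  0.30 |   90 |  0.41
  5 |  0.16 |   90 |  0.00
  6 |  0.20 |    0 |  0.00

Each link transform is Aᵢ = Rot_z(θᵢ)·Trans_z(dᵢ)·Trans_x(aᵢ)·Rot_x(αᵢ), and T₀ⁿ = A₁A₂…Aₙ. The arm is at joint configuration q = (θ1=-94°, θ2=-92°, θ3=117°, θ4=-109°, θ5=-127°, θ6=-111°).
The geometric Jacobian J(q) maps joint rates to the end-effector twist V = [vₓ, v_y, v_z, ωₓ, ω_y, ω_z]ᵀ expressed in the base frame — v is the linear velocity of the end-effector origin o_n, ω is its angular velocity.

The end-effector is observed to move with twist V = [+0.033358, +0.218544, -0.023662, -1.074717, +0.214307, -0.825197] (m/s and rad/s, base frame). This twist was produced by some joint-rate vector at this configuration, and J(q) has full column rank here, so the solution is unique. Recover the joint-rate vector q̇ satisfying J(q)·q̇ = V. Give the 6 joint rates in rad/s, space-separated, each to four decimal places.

-0.4850 -0.2130 -0.5030 -0.3350 0.3790 -0.9630

o_n = [-0.1192, -0.0233, 0.6709]
J₁: ẑ×o_n = [0.0233, -0.1192, 0.0000], ω = ẑ
J2: z=[0.0000, 0.0000, 1.0000] o=[-0.0230, -0.3292, 0.3600] → [-0.3059, -0.0962, 0.0000, 0.0000, 0.0000, 1.0000]
J3: z=[0.1045, 0.9945, 0.0000] o=[-0.5800, -0.2707, 0.5700] → [0.1003, -0.0105, -0.4324, 0.1045, 0.9945, 0.0000]
J4: z=[0.8861, -0.0931, -0.4540] o=[-0.4942, -0.2797, 0.7393] → [0.1228, -0.1096, 0.2621, 0.8861, -0.0931, -0.4540]
J5: z=[-0.4609, -0.2789, -0.8425] o=[-0.1453, -0.0311, 0.4661] → [-0.0505, 0.0724, 0.0037, -0.4609, -0.2789, -0.8425]
J6: z=[0.5717, -0.8194, -0.0415] o=[-0.2539, -0.1113, 0.5521] → [-0.0937, -0.0735, 0.1607, 0.5717, -0.8194, -0.0415]
q̇ = J⁺·V = [-0.4850, -0.2130, -0.5030, -0.3350, 0.3790, -0.9630]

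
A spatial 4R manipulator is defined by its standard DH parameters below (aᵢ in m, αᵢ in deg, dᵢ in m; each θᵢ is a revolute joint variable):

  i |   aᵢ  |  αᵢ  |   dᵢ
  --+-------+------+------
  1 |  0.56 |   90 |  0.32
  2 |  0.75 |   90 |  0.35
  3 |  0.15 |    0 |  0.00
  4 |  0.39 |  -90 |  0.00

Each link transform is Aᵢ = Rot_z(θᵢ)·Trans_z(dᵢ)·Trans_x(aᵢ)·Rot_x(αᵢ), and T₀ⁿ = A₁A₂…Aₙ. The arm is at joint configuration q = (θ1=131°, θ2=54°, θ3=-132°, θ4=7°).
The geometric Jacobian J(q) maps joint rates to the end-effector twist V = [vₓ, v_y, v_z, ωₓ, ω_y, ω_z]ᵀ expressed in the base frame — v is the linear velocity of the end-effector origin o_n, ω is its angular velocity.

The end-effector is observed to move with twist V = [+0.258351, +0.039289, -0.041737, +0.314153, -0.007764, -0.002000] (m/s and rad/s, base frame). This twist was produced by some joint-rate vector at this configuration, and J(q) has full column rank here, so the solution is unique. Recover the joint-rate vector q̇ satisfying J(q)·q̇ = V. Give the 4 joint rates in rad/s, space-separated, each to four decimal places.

-0.1560 0.2320 -0.3560 0.0940

o_n = [-0.5927, 0.5585, 0.6646]
J₁: ẑ×o_n = [-0.5585, -0.5927, 0.0000], ω = ẑ
J2: z=[0.7547, 0.6561, 0.0000] o=[-0.3674, 0.4226, 0.3200] → [0.2261, -0.2601, 0.2504, 0.7547, 0.6561, 0.0000]
J3: z=[-0.5308, 0.6106, -0.5878] o=[-0.3925, 0.9850, 0.9268] → [-0.4108, -0.0214, 0.3486, -0.5308, 0.6106, -0.5878]
J4: z=[-0.5308, 0.6106, -0.5878] o=[-0.4379, 0.8673, 0.8456] → [-0.2920, -0.0050, 0.2585, -0.5308, 0.6106, -0.5878]
q̇ = J⁺·V = [-0.1560, 0.2320, -0.3560, 0.0940]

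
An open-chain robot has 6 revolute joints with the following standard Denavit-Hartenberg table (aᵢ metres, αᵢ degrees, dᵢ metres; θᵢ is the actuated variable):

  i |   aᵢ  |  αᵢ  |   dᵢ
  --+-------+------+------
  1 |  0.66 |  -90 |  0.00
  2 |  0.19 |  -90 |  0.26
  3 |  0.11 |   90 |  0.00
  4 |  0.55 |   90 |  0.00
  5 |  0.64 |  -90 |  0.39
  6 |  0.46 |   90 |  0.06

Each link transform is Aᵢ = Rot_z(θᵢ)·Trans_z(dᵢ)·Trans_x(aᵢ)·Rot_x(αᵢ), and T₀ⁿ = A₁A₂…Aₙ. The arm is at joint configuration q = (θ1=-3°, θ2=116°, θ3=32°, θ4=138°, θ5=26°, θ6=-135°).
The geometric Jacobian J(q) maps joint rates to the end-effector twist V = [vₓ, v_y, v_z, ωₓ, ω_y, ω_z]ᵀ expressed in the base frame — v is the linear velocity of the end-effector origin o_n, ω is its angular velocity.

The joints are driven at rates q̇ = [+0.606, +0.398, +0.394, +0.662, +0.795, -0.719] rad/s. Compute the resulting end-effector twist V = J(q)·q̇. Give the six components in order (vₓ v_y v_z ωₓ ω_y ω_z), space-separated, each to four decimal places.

o_n = [-0.4037, 0.4502, 0.2157]
J₁: ẑ×o_n = [-0.4502, -0.4037, 0.0000], ω = ẑ
J2: z=[0.0523, 0.9986, 0.0000] o=[0.6591, -0.0345, 0.0000] → [0.2154, -0.0113, 1.0867, 0.0523, 0.9986, 0.0000]
J3: z=[-0.8976, 0.0470, 0.4384] o=[0.5895, 0.2295, -0.1708] → [-0.0786, -0.0885, -0.1514, -0.8976, 0.0470, 0.4384]
J4: z=[-0.1876, 0.8590, -0.4763] o=[0.5456, 0.1734, -0.2546] → [0.5358, 0.5404, 0.7636, -0.1876, 0.8590, -0.4763]
J5: z=[-0.9340, -0.3061, -0.1843] o=[0.3784, 0.3990, 0.2183] → [0.0102, 0.1417, -0.2872, -0.9340, -0.3061, -0.1843]
J6: z=[-0.0353, 0.5922, -0.8050] o=[-0.2134, 0.7567, 0.5073] → [-0.4194, 0.1429, 0.1235, -0.0353, 0.5922, -0.8050]
V = J·q̇ = [0.4464, 0.0836, 0.5612, -1.1741, 0.3155, 0.8957]

0.4464 0.0836 0.5612 -1.1741 0.3155 0.8957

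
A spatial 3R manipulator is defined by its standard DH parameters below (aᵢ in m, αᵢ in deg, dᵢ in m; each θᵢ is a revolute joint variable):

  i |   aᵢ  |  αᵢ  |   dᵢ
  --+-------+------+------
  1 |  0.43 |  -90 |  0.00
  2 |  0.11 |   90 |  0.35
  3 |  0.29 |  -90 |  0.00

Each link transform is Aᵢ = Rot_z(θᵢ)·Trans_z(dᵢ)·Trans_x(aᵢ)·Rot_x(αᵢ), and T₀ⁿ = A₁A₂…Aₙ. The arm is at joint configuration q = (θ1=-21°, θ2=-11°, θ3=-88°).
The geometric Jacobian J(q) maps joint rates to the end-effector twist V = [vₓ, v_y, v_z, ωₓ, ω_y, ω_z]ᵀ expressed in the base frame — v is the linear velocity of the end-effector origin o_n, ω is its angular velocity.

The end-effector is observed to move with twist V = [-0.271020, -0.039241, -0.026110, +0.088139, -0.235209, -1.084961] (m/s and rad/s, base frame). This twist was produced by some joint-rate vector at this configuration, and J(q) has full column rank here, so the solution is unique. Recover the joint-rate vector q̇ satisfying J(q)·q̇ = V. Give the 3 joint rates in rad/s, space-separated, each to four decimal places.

-0.2280 -0.1880 -0.8730

o_n = [0.5331, -0.1402, 0.0229]
J₁: ẑ×o_n = [0.1402, 0.5331, -0.0000], ω = ẑ
J2: z=[0.3584, 0.9336, 0.0000] o=[0.4014, -0.1541, 0.0000] → [0.0214, -0.0082, -0.1179, 0.3584, 0.9336, 0.0000]
J3: z=[-0.1781, 0.0684, 0.9816] o=[0.6277, 0.1340, 0.0210] → [0.2692, -0.0925, 0.0553, -0.1781, 0.0684, 0.9816]
q̇ = J⁺·V = [-0.2280, -0.1880, -0.8730]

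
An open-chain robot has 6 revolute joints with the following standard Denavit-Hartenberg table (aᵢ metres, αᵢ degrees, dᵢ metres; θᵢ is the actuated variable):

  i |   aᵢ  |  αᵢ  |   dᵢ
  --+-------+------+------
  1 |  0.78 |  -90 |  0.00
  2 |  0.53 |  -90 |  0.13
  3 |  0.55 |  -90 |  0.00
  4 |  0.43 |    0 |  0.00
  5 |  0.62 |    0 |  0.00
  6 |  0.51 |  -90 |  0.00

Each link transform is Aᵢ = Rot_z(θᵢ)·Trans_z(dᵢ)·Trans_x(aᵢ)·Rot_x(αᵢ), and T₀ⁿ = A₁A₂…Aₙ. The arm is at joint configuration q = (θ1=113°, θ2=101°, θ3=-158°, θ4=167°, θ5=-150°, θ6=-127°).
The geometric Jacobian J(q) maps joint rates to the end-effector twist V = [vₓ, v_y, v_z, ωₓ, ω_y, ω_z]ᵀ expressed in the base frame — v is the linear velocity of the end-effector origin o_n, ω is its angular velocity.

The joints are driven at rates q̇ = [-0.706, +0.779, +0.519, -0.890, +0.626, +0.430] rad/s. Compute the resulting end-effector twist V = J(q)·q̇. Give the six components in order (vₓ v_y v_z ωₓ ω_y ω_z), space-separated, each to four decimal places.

o_n = [-0.5352, 0.4013, 0.0183]
J₁: ẑ×o_n = [-0.4013, -0.5352, 0.0000], ω = ẑ
J2: z=[-0.9205, -0.3907, 0.0000] o=[-0.3048, 0.7180, 0.0000] → [-0.0071, 0.0168, 0.2015, -0.9205, -0.3907, 0.0000]
J3: z=[0.3836, -0.9036, 0.1908] o=[-0.3849, 0.5741, -0.5203] → [-0.4536, -0.2352, -0.2021, 0.3836, -0.9036, 0.1908]
J4: z=[-0.8255, -0.4281, -0.3677] o=[-0.6126, 0.5832, -0.0197] → [-0.0831, 0.0029, 0.1833, -0.8255, -0.4281, -0.3677]
J5: z=[-0.8255, -0.4281, -0.3677] o=[-0.4763, 0.6637, -0.4195] → [-0.2839, 0.3830, 0.1914, -0.8255, -0.4281, -0.3677]
J6: z=[-0.8255, -0.4281, -0.3677] o=[-0.7912, 0.8372, 0.0856] → [-0.1315, -0.1497, 0.4695, -0.8255, -0.4281, -0.3677]
V = J·q̇ = [-0.1179, 0.4417, 0.2106, -0.6551, -0.8444, -0.6680]

-0.1179 0.4417 0.2106 -0.6551 -0.8444 -0.6680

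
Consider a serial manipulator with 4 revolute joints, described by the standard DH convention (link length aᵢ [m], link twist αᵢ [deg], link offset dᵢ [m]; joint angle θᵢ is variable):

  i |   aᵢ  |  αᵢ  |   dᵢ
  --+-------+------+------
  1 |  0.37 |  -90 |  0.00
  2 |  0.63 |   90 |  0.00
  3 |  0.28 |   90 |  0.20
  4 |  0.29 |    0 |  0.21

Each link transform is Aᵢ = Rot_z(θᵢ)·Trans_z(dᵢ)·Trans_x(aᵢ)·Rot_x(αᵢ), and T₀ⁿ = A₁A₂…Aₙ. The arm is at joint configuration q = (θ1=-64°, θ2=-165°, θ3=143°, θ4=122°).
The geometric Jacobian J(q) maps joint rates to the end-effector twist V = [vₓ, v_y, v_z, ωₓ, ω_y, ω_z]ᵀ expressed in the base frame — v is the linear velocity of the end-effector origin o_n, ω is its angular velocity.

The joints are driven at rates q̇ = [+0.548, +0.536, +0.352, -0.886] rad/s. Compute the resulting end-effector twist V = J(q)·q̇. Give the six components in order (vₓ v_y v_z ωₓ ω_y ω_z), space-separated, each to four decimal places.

o_n = [0.0531, 0.4471, -0.2611]
J₁: ẑ×o_n = [-0.4471, 0.0531, 0.0000], ω = ẑ
J2: z=[0.8988, 0.4384, 0.0000] o=[0.1622, -0.3326, 0.0000] → [-0.1145, 0.2347, 0.7486, 0.8988, 0.4384, 0.0000]
J3: z=[-0.1135, 0.2326, -0.9659] o=[-0.1046, 0.2144, 0.1631] → [0.1261, -0.2004, -0.0631, -0.1135, 0.2326, -0.9659]
J4: z=[0.4630, 0.8726, 0.1558] o=[0.1189, 0.1406, -0.0880] → [-0.1988, 0.0699, 0.1993, 0.4630, 0.8726, 0.1558]
V = J·q̇ = [-0.0859, 0.0224, 0.2025, 0.0316, -0.4563, 0.0700]

-0.0859 0.0224 0.2025 0.0316 -0.4563 0.0700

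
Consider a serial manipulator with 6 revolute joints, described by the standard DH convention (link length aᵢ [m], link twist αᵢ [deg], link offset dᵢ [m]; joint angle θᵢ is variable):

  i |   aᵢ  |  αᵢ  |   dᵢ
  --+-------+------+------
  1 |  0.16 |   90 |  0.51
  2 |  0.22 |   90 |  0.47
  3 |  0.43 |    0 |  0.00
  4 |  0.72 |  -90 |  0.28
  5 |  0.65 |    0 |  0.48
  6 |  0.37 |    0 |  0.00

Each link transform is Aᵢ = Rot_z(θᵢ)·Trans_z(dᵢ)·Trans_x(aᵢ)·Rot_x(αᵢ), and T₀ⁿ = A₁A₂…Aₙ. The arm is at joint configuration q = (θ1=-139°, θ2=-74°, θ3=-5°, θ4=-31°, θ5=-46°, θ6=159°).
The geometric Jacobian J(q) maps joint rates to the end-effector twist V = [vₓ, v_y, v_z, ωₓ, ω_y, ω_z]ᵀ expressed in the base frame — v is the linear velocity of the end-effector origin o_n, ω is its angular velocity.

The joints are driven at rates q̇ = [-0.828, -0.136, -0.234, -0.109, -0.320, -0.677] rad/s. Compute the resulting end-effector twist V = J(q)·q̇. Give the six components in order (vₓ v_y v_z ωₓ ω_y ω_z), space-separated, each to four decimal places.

o_n = [-0.3344, -0.0029, -1.2953]
J₁: ẑ×o_n = [0.0029, -0.3344, 0.0000], ω = ẑ
J2: z=[-0.6561, 0.7547, 0.0000] o=[-0.1208, -0.1050, 0.5100] → [-1.3625, -1.1844, 0.0943, -0.6561, 0.7547, 0.0000]
J3: z=[0.7255, 0.6306, -0.2756] o=[-0.4749, 0.2100, 0.2985] → [-1.0638, 1.1175, -0.2430, 0.7255, 0.6306, -0.2756]
J4: z=[0.7255, 0.6306, -0.2756] o=[-0.5394, 0.1042, -0.1132] → [-0.7750, 0.8010, -0.2070, 0.7255, 0.6306, -0.2756]
J5: z=[-0.6530, 0.5043, -0.5650] o=[-0.1798, -0.1439, -0.7504] → [-0.1951, -0.2685, -0.0141, -0.6530, 0.5043, -0.5650]
J6: z=[-0.6530, 0.5043, -0.5650] o=[-0.0559, 0.1266, -1.5016] → [0.0309, 0.2921, 0.2250, -0.6530, 0.5043, -0.5650]
V = J·q̇ = [0.5578, -0.0227, -0.0812, 0.4915, -0.8217, -0.1701]

0.5578 -0.0227 -0.0812 0.4915 -0.8217 -0.1701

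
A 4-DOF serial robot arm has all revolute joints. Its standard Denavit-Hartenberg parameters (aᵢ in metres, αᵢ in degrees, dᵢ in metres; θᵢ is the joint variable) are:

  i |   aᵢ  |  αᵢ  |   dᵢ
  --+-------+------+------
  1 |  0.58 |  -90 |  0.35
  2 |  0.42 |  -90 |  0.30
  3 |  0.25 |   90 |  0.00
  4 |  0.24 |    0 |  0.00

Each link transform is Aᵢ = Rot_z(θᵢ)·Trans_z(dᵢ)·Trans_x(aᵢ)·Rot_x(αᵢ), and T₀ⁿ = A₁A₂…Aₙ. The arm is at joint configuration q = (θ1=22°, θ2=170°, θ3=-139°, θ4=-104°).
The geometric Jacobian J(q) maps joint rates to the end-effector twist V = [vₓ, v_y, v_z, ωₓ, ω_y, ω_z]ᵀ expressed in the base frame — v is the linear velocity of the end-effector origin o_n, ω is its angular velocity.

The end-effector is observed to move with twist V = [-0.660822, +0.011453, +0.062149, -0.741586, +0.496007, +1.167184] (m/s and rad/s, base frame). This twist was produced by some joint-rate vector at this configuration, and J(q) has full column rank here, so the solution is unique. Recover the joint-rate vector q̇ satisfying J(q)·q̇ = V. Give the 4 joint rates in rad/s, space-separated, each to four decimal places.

o_n = [0.1645, 0.5258, 0.0729]
J₁: ẑ×o_n = [-0.5258, 0.1645, 0.0000], ω = ẑ
J2: z=[-0.3746, 0.9272, 0.0000] o=[0.5378, 0.2173, 0.3500] → [-0.2569, -0.1038, 0.2305, -0.3746, 0.9272, 0.0000]
J3: z=[-0.1610, -0.0650, 0.9848] o=[0.0419, 0.3405, 0.2771] → [-0.1692, 0.0879, -0.0219, -0.1610, -0.0650, 0.9848]
J4: z=[0.8818, -0.4577, 0.1139] o=[0.1527, 0.5622, 0.3098] → [0.1126, 0.2103, -0.0267, 0.8818, -0.4577, 0.1139]
q̇ = J⁺·V = [0.8830, 0.2260, 0.3670, -0.6780]

0.8830 0.2260 0.3670 -0.6780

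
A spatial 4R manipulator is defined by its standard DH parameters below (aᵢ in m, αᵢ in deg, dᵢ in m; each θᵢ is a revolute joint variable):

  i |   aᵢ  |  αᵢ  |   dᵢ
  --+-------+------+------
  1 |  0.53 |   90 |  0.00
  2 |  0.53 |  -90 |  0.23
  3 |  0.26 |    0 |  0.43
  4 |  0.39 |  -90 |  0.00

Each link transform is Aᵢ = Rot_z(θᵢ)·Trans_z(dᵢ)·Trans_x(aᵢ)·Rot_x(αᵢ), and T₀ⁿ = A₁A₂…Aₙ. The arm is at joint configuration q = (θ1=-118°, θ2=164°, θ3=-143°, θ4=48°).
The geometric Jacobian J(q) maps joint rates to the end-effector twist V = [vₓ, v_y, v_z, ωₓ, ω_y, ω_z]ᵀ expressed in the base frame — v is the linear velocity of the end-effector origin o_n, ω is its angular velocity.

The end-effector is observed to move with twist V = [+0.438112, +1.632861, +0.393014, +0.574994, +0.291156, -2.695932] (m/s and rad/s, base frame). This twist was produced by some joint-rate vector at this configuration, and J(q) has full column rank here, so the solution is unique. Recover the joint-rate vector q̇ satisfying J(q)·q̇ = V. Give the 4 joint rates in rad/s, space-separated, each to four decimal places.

-0.8580 -0.3710 0.9610 0.9510

o_n = [-0.7473, 0.2453, -0.3339]
J₁: ẑ×o_n = [-0.2453, -0.7473, 0.0000], ω = ẑ
J2: z=[-0.8829, 0.4695, 0.0000] o=[-0.2488, -0.4680, 0.0000] → [-0.1567, -0.2948, -0.3957, -0.8829, 0.4695, 0.0000]
J3: z=[0.1294, 0.2434, -0.9613] o=[-0.2127, 0.0899, 0.1461] → [0.0326, 0.5760, 0.1502, 0.1294, 0.2434, -0.9613]
J4: z=[0.1294, 0.2434, -0.9613] o=[-0.3889, 0.0917, -0.3245] → [0.1453, 0.3457, 0.1071, 0.1294, 0.2434, -0.9613]
q̇ = J⁺·V = [-0.8580, -0.3710, 0.9610, 0.9510]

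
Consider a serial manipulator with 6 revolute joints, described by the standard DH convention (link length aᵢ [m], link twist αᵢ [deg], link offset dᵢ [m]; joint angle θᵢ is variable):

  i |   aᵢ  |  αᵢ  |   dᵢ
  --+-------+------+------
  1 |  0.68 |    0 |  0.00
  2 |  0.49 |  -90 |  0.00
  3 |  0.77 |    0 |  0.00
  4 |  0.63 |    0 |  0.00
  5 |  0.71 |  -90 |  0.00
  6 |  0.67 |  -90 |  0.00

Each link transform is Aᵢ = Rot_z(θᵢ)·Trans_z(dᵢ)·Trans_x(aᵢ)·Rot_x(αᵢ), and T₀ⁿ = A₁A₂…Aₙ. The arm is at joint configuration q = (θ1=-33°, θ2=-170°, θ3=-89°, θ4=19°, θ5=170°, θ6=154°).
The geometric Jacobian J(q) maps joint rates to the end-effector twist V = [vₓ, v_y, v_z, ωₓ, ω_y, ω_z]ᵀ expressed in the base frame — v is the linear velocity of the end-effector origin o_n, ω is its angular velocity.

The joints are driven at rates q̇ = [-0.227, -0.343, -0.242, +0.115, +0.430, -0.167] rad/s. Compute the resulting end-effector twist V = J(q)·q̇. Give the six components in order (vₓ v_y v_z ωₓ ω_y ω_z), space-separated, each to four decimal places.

o_n = [0.0405, 0.1736, 1.2557]
J₁: ẑ×o_n = [-0.1736, 0.0405, 0.0000], ω = ẑ
J2: z=[0.0000, 0.0000, 1.0000] o=[0.5703, -0.3704, 0.0000] → [-0.5439, -0.5298, 0.0000, 0.0000, 0.0000, 1.0000]
J3: z=[-0.3907, -0.9205, 0.0000] o=[0.1192, -0.1789, 0.0000] → [-1.1559, 0.4906, -0.2102, -0.3907, -0.9205, 0.0000]
J4: z=[-0.3907, -0.9205, 0.0000] o=[0.1069, -0.1736, 0.7699] → [-0.4472, 0.1898, -0.1968, -0.3907, -0.9205, 0.0000]
J5: z=[-0.3907, -0.9205, 0.0000] o=[-0.0915, -0.0895, 1.3619] → [0.0977, -0.0415, 0.0187, -0.3907, -0.9205, 0.0000]
J6: z=[0.9065, -0.3848, 0.1736] o=[0.0220, -0.1376, 0.6627] → [-0.2822, -0.5344, 0.2892, 0.9065, -0.3848, 0.1736]
V = J·q̇ = [0.5434, 0.1470, -0.0120, -0.2698, -0.2147, -0.5990]

0.5434 0.1470 -0.0120 -0.2698 -0.2147 -0.5990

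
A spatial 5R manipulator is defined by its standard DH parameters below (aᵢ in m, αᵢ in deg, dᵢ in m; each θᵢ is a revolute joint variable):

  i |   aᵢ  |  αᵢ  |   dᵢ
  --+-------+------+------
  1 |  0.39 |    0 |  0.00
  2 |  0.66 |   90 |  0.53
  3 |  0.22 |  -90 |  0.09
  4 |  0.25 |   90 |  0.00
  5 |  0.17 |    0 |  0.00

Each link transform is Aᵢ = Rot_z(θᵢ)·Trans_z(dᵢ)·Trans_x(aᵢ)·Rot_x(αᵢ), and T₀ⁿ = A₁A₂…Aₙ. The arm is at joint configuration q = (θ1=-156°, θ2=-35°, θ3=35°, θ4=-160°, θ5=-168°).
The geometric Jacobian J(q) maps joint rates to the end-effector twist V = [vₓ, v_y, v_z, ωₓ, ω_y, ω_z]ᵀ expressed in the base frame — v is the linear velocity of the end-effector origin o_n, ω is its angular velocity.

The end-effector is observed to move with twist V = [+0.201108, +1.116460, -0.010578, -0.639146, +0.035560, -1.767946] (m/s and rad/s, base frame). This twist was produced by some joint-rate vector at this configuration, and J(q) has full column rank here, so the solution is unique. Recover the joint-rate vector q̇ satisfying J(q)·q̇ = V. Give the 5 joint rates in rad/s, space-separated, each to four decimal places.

o_n = [-1.1151, 0.1097, 0.5821]
J₁: ẑ×o_n = [-0.1097, -1.1151, 0.0000], ω = ẑ
J2: z=[0.0000, 0.0000, 1.0000] o=[-0.3563, -0.1586, 0.0000] → [-0.2683, -0.7588, 0.0000, 0.0000, 0.0000, 1.0000]
J3: z=[0.1908, 0.9816, 0.0000] o=[-1.0042, -0.0327, 0.5300] → [0.0512, -0.0099, 0.1360, 0.1908, 0.9816, 0.0000]
J4: z=[0.5630, -0.1094, 0.8192] o=[-1.1639, 0.0900, 0.6562] → [-0.0080, 0.0817, 0.0164, 0.5630, -0.1094, 0.8192]
J5: z=[0.0957, -0.9759, -0.1962] o=[-0.9587, 0.1373, 0.5214] → [-0.0646, 0.0249, -0.1553, 0.0957, -0.9759, -0.1962]
q̇ = J⁺·V = [-0.8150, -0.3740, -0.6020, -0.8380, -0.5480]

-0.8150 -0.3740 -0.6020 -0.8380 -0.5480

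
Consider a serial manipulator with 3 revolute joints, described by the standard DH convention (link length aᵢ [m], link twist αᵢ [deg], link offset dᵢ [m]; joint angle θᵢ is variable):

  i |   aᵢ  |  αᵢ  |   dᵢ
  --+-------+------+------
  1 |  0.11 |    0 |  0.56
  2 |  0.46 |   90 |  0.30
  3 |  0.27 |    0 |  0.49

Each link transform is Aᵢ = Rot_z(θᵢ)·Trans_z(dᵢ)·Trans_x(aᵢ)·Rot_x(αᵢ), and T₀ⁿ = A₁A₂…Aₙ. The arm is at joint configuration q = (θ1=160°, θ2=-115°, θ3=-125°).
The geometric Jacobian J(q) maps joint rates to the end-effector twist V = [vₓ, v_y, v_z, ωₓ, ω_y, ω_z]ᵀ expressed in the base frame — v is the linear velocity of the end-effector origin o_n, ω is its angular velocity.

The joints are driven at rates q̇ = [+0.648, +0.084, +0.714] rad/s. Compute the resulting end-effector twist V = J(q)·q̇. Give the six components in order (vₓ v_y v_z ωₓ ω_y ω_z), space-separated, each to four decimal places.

o_n = [0.4589, -0.0931, 0.6388]
J₁: ẑ×o_n = [0.0931, 0.4589, -0.0000], ω = ẑ
J2: z=[0.0000, 0.0000, 1.0000] o=[-0.1034, 0.0376, 0.5600] → [0.1307, 0.5622, -0.0000, 0.0000, 0.0000, 1.0000]
J3: z=[0.7071, -0.7071, 0.0000] o=[0.2219, 0.3629, 0.8600] → [0.1564, 0.1564, -0.1549, 0.7071, -0.7071, 0.0000]
V = J·q̇ = [0.1830, 0.4562, -0.1106, 0.5049, -0.5049, 0.7320]

0.1830 0.4562 -0.1106 0.5049 -0.5049 0.7320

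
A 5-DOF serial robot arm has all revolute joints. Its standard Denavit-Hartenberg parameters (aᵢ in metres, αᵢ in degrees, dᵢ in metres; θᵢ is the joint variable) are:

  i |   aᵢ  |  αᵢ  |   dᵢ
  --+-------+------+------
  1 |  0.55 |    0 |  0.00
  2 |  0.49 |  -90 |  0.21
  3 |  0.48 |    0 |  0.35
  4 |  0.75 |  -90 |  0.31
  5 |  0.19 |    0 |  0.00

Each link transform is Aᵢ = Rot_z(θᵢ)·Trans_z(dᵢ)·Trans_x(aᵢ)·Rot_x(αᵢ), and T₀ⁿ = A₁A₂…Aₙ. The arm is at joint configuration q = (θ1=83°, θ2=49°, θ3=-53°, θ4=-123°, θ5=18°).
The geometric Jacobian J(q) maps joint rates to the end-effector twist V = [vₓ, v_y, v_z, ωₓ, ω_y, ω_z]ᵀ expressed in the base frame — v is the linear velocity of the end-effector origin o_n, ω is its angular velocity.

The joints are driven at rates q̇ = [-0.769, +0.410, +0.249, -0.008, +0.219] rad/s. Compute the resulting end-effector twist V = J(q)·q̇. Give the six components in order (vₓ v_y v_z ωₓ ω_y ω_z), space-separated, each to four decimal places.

o_n = [-0.2797, 0.0324, 0.6583]
J₁: ẑ×o_n = [-0.0324, -0.2797, 0.0000], ω = ẑ
J2: z=[0.0000, 0.0000, 1.0000] o=[0.0670, 0.5459, 0.0000] → [0.5135, -0.3468, 0.0000, 0.0000, 0.0000, 1.0000]
J3: z=[-0.7431, -0.6691, 0.0000] o=[-0.2608, 0.9100, 0.2100] → [-0.2999, 0.3331, 0.6396, -0.7431, -0.6691, 0.0000]
J4: z=[-0.7431, -0.6691, 0.0000] o=[-0.7142, 0.8905, 0.5933] → [-0.0434, 0.0482, 0.9284, -0.7431, -0.6691, 0.0000]
J5: z=[-0.0467, 0.0518, 0.9976] o=[-0.4440, 0.1271, 0.6457] → [0.0951, 0.1644, -0.0041, -0.0467, 0.0518, 0.9976]
V = J·q̇ = [0.1819, 0.1915, 0.1509, -0.1893, -0.1499, -0.1405]

0.1819 0.1915 0.1509 -0.1893 -0.1499 -0.1405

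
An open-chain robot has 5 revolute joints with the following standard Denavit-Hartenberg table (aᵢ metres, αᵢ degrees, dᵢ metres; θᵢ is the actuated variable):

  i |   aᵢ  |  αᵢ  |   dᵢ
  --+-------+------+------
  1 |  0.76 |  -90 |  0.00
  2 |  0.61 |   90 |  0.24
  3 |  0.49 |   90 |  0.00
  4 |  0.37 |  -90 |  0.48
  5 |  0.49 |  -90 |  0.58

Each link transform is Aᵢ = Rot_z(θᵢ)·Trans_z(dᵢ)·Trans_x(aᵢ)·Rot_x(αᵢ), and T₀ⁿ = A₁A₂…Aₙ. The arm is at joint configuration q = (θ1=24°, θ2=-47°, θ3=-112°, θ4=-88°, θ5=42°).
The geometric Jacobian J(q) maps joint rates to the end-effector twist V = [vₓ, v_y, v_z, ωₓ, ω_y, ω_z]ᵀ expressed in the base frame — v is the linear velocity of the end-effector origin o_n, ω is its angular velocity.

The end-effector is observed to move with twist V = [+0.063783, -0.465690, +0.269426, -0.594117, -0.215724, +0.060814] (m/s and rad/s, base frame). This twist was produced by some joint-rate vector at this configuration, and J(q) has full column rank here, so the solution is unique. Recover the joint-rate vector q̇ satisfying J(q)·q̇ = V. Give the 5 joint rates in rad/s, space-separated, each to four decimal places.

-0.0500 0.9750 0.5020 -0.0250 0.9940

o_n = [1.4998, -0.1188, -0.4437]
J₁: ẑ×o_n = [0.1188, 1.4998, -0.0000], ω = ẑ
J2: z=[-0.4067, 0.9135, 0.0000] o=[0.6943, 0.3091, 0.0000] → [-0.4053, -0.1805, -0.5618, -0.4067, 0.9135, 0.0000]
J3: z=[-0.6681, -0.2975, 0.6820] o=[0.9767, 0.6976, 0.4461] → [0.8214, -0.2378, 0.7010, -0.6681, -0.2975, 0.6820]
J4: z=[-0.7300, 0.0850, -0.6781] o=[1.0472, 0.2316, 0.3119] → [-0.3019, -0.8585, 0.2173, -0.7300, 0.0850, -0.6781]
J5: z=[0.1203, -0.9607, -0.2500] o=[0.9457, 0.3702, -0.2693] → [0.0453, -0.1176, 0.4735, 0.1203, -0.9607, -0.2500]
q̇ = J⁺·V = [-0.0500, 0.9750, 0.5020, -0.0250, 0.9940]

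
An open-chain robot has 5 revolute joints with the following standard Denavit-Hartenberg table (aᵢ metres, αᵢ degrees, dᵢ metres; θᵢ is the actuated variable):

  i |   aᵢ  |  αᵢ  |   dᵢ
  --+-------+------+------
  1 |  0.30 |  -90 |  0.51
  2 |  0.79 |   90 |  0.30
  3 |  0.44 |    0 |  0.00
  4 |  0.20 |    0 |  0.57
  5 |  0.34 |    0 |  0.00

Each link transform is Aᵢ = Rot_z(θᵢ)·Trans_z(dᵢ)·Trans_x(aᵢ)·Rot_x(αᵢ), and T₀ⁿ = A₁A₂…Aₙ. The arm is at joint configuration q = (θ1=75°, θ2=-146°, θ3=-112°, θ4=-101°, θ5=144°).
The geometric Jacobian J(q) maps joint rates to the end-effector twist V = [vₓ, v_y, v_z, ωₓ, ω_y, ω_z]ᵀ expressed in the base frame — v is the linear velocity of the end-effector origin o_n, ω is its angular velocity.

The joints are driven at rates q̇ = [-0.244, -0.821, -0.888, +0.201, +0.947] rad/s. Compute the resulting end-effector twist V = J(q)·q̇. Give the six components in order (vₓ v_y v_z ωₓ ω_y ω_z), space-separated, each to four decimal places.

o_n = [0.1765, -0.5639, 0.3614]
J₁: ẑ×o_n = [0.5639, 0.1765, -0.0000], ω = ẑ
J2: z=[-0.9659, 0.2588, 0.0000] o=[0.0776, 0.2898, 0.5100] → [-0.0385, -0.1436, 0.7990, -0.9659, 0.2588, 0.0000]
J3: z=[-0.1447, -0.5401, -0.8290] o=[-0.3816, -0.2652, 0.9518] → [0.0713, -0.5482, 0.3447, -0.1447, -0.5401, -0.8290]
J4: z=[-0.1447, -0.5401, -0.8290] o=[0.0478, -0.2388, 0.8596] → [-0.0004, -0.1788, 0.1166, -0.1447, -0.5401, -0.8290]
J5: z=[-0.1447, -0.5401, -0.8290] o=[-0.1039, -0.3842, 0.2932] → [-0.1858, -0.2226, 0.1775, -0.1447, -0.5401, -0.8290]
V = J·q̇ = [-0.3453, 0.3148, -0.7706, 0.7554, -0.3529, -0.4595]

-0.3453 0.3148 -0.7706 0.7554 -0.3529 -0.4595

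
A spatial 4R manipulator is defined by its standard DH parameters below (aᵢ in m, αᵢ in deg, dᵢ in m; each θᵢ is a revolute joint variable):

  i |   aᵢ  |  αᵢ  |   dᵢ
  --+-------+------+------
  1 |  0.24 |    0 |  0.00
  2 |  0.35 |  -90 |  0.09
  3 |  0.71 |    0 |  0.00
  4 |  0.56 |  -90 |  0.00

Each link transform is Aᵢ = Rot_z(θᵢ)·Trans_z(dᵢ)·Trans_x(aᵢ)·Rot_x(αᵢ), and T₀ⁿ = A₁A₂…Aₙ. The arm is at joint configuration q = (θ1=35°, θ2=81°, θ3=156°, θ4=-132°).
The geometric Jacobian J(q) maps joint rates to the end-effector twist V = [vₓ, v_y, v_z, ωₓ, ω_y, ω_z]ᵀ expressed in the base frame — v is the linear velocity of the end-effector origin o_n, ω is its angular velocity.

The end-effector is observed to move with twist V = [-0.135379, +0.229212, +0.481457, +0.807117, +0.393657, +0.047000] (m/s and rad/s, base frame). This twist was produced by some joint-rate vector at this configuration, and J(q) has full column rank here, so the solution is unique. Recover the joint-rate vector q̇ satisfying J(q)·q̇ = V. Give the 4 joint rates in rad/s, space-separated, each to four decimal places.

o_n = [0.1032, 0.3291, -0.4266]
J₁: ẑ×o_n = [-0.3291, 0.1032, 0.0000], ω = ẑ
J2: z=[0.0000, 0.0000, 1.0000] o=[0.1966, 0.1377, 0.0000] → [-0.1914, -0.0934, 0.0000, 0.0000, 0.0000, 1.0000]
J3: z=[-0.8988, -0.4384, 0.0000] o=[0.0432, 0.4522, 0.0900] → [0.2264, -0.4643, 0.1370, -0.8988, -0.4384, 0.0000]
J4: z=[-0.8988, -0.4384, 0.0000] o=[0.3275, -0.1307, -0.1988] → [0.0998, -0.2047, -0.5116, -0.8988, -0.4384, 0.0000]
q̇ = J⁺·V = [0.2980, -0.2510, 0.0340, -0.9320]

0.2980 -0.2510 0.0340 -0.9320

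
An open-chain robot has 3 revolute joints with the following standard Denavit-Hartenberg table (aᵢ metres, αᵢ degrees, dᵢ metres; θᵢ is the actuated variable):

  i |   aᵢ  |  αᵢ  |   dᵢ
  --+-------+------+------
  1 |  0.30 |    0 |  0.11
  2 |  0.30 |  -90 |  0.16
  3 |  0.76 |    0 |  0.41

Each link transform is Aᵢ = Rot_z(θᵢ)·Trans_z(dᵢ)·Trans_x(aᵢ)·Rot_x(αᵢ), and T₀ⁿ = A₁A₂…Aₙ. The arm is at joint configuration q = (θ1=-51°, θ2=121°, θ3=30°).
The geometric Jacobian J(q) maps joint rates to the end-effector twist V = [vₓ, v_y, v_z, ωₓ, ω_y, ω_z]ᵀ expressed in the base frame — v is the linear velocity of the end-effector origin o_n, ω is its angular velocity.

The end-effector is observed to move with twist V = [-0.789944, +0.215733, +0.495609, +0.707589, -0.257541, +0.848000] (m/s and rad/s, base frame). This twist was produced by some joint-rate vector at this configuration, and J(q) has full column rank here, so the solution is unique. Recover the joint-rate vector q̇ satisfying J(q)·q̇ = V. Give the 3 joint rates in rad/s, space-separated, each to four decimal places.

o_n = [0.1312, 0.8075, -0.1100]
J₁: ẑ×o_n = [-0.8075, 0.1312, 0.0000], ω = ẑ
J2: z=[0.0000, 0.0000, 1.0000] o=[0.1888, -0.2331, 0.1100] → [-1.0406, -0.0576, 0.0000, 0.0000, 0.0000, 1.0000]
J3: z=[-0.9397, 0.3420, 0.0000] o=[0.2914, 0.0488, 0.2700] → [-0.1300, -0.3571, -0.6582, -0.9397, 0.3420, 0.0000]
q̇ = J⁺·V = [-0.0230, 0.8710, -0.7530]

-0.0230 0.8710 -0.7530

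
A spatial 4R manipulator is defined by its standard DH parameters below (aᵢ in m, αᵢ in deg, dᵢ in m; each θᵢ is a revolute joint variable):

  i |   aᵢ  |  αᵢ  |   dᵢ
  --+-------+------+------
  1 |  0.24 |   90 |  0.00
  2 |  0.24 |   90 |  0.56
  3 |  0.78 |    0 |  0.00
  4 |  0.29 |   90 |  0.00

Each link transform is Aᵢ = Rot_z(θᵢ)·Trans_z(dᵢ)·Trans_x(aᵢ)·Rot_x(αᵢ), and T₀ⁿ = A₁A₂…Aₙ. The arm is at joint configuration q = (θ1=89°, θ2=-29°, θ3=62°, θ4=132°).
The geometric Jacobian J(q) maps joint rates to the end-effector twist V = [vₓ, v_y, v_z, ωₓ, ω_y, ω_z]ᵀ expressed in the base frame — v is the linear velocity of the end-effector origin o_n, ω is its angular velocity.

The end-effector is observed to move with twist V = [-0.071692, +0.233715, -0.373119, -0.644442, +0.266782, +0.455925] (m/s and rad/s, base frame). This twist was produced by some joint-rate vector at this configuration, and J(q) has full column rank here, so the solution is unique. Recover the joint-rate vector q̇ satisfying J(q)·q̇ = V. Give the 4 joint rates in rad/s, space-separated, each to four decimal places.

-0.0050 -0.6490 -0.6190 0.0920

o_n = [1.1875, 0.5034, -0.1575]
J₁: ẑ×o_n = [-0.5034, 1.1875, 0.0000], ω = ẑ
J2: z=[0.9998, -0.0175, 0.0000] o=[0.0042, 0.2400, 0.0000] → [0.0027, 0.1574, 0.2841, 0.9998, -0.0175, 0.0000]
J3: z=[-0.0085, -0.4847, -0.8746] o=[0.5678, 0.4401, -0.1164] → [0.0753, -0.5424, 0.2999, -0.0085, -0.4847, -0.8746]
J4: z=[-0.0085, -0.4847, -0.8746] o=[1.2620, 0.7483, -0.2939] → [-0.2803, 0.0663, -0.0340, -0.0085, -0.4847, -0.8746]
q̇ = J⁺·V = [-0.0050, -0.6490, -0.6190, 0.0920]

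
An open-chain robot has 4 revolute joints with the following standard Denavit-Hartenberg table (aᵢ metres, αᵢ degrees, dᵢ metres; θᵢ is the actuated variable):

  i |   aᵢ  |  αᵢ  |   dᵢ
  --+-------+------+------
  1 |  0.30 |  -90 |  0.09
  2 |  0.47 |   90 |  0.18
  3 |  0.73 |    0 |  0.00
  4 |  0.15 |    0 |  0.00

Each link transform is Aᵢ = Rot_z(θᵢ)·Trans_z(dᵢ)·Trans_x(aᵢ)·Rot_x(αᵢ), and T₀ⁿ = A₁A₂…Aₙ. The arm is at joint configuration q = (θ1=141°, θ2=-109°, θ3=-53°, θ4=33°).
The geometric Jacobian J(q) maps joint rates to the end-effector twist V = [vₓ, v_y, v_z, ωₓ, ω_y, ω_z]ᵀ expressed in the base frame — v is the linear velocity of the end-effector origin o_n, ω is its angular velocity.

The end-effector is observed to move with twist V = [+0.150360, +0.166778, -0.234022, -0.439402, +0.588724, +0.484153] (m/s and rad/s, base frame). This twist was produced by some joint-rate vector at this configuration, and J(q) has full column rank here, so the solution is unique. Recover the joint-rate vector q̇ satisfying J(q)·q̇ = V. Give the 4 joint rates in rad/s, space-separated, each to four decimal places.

o_n = [0.3185, 0.3267, 1.0831]
J₁: ẑ×o_n = [-0.3267, 0.3185, 0.0000], ω = ẑ
J2: z=[-0.6293, -0.7771, 0.0000] o=[-0.2331, 0.1888, 0.0900] → [-0.7718, 0.6250, 0.3419, -0.6293, -0.7771, 0.0000]
J3: z=[0.7348, -0.5950, -0.3256] o=[-0.2275, -0.0474, 0.5344] → [-0.2047, -0.5809, 0.5997, 0.7348, -0.5950, -0.3256]
J4: z=[0.7348, -0.5950, -0.3256] o=[0.2505, 0.3157, 0.9498] → [-0.0757, -0.1201, 0.0485, 0.7348, -0.5950, -0.3256]
q̇ = J⁺·V = [0.2390, -0.1810, -0.2460, -0.5070]

0.2390 -0.1810 -0.2460 -0.5070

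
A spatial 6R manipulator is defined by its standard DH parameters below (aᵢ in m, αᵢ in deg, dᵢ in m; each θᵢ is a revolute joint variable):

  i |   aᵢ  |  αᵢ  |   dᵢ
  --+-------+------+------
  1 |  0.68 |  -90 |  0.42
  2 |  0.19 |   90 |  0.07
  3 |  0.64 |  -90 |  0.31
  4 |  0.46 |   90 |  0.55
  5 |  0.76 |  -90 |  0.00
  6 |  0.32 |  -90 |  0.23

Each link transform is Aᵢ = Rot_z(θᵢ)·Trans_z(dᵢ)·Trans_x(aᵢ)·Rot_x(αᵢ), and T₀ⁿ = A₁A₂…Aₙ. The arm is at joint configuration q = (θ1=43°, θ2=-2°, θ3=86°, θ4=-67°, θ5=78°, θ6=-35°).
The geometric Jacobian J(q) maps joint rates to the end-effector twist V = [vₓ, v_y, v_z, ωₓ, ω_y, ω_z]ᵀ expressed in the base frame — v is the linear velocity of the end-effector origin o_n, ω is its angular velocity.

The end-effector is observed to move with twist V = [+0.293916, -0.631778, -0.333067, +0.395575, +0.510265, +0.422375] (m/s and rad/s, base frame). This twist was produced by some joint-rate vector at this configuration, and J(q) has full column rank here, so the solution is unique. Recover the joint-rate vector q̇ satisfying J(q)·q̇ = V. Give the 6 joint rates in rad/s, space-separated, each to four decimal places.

-0.7460 -0.6260 0.6200 -0.4580 -0.5080 -0.8040

o_n = [-1.0792, 0.1228, 1.1658]
J₁: ẑ×o_n = [-0.1228, -1.0792, 0.0000], ω = ẑ
J2: z=[-0.6820, 0.7314, 0.0000] o=[0.4973, 0.4638, 0.4200] → [0.5454, 0.5086, 1.3855, -0.6820, 0.7314, 0.0000]
J3: z=[-0.0255, -0.0238, 0.9994] o=[0.5885, 0.6445, 0.4266] → [0.5038, -1.6478, -0.0264, -0.0255, -0.0238, 0.9994]
J4: z=[-0.7767, -0.6289, -0.0348] o=[0.1778, 1.1344, 0.7380] → [-0.3043, 0.3760, -0.0047, -0.7767, -0.6289, -0.0348]
J5: z=[0.5693, -0.7246, 0.3883] o=[-0.3734, 0.9181, 1.1425] → [0.2919, -0.2873, -0.9643, 0.5693, -0.7246, 0.3883]
J6: z=[0.1020, -0.4063, -0.9080] o=[-0.9933, 0.4951, 1.2621] → [-0.2990, 0.0878, -0.0729, 0.1020, -0.4063, -0.9080]
q̇ = J⁺·V = [-0.7460, -0.6260, 0.6200, -0.4580, -0.5080, -0.8040]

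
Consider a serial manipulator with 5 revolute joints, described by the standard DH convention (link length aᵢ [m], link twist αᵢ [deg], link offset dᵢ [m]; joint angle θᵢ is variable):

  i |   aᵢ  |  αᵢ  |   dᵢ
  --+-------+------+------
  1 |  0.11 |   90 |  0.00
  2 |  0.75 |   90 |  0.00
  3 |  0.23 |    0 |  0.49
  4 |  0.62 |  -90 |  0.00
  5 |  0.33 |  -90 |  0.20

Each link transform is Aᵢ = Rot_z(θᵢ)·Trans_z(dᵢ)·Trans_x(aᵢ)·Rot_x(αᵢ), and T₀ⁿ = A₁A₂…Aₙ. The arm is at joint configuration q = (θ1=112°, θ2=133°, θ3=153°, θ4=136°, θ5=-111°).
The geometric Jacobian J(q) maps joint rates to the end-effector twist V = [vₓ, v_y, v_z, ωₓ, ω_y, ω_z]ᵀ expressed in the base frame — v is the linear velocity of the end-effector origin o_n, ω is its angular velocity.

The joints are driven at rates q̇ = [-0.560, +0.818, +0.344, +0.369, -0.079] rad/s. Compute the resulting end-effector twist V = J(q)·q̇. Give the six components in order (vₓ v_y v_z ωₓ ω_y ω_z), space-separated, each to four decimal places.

0.6012 -0.8220 0.1517 0.5202 0.8275 -0.1284

o_n = [-0.3132, -0.0386, 1.2007]
J₁: ẑ×o_n = [0.0386, -0.3132, 0.0000], ω = ẑ
J2: z=[0.9272, 0.3746, 0.0000] o=[-0.0412, 0.1020, 0.0000] → [0.4498, -1.1133, -0.0284, 0.9272, 0.3746, 0.0000]
J3: z=[-0.2740, 0.6781, 0.6820] o=[0.1504, -0.3723, 0.5485] → [0.2147, -0.1375, 0.2230, -0.2740, 0.6781, 0.6820]
J4: z=[-0.2740, 0.6781, 0.6820] o=[0.0606, 0.1287, 0.7328] → [0.4314, -0.1268, 0.2993, -0.2740, 0.6781, 0.6820]
J5: z=[0.5434, -0.4759, 0.6915] o=[-0.4313, -0.2185, 0.8804] → [-0.2769, -0.0924, 0.1540, 0.5434, -0.4759, 0.6915]
V = J·q̇ = [0.6012, -0.8220, 0.1517, 0.5202, 0.8275, -0.1284]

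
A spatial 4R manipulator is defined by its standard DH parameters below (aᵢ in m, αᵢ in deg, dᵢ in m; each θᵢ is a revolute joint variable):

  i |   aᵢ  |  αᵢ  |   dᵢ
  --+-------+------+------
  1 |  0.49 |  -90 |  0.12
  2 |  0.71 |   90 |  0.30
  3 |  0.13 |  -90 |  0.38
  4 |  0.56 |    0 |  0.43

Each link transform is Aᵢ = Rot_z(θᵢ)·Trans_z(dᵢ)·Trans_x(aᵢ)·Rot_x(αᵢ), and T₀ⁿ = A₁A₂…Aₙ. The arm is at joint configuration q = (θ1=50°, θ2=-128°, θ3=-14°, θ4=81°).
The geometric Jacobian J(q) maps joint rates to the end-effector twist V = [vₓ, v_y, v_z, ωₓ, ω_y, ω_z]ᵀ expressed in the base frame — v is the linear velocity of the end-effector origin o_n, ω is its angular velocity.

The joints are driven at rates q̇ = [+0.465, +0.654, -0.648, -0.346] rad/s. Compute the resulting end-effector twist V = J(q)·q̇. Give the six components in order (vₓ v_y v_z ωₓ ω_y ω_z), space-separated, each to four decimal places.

o_n = [-0.5122, 0.4236, 1.0344]
J₁: ẑ×o_n = [-0.4236, -0.5122, 0.0000], ω = ẑ
J2: z=[-0.7660, 0.6428, 0.0000] o=[0.3150, 0.3754, 0.1200] → [0.5878, 0.7005, 0.4947, -0.7660, 0.6428, 0.0000]
J3: z=[-0.5065, -0.6037, -0.6157] o=[-0.1958, 0.2333, 0.6795] → [-0.0972, 0.3745, -0.2873, -0.5065, -0.6037, -0.6157]
J4: z=[-0.8390, 0.5096, 0.1906] o=[-0.4141, -0.0757, 0.5449] → [0.1543, 0.3920, -0.3690, -0.8390, 0.5096, 0.1906]
V = J·q̇ = [0.1970, -0.1584, 0.6374, 0.1175, 0.6352, 0.7980]

0.1970 -0.1584 0.6374 0.1175 0.6352 0.7980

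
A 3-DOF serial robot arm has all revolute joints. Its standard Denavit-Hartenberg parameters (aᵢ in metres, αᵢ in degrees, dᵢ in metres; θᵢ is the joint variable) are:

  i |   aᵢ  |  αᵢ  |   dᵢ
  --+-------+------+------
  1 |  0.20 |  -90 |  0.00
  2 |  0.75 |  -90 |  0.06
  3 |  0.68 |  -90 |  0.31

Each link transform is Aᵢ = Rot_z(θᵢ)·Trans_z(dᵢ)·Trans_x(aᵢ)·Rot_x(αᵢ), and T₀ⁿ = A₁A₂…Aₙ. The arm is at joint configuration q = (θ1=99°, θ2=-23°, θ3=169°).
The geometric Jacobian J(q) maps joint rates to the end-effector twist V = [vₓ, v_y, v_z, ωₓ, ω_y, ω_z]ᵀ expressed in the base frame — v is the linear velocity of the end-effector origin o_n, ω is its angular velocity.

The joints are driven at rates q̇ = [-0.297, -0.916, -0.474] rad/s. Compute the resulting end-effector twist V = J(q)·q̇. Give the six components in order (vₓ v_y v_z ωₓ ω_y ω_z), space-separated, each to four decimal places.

o_n = [0.0068, 0.4031, -0.2531]
J₁: ẑ×o_n = [-0.4031, 0.0068, 0.0000], ω = ẑ
J2: z=[-0.9877, -0.1564, 0.0000] o=[-0.0313, 0.1975, 0.0000] → [0.0396, -0.2500, -0.1971, -0.9877, -0.1564, 0.0000]
J3: z=[-0.0611, 0.3859, -0.9205] o=[-0.1985, 0.8700, 0.2930] → [-0.6406, -0.2224, -0.0507, -0.0611, 0.3859, -0.9205]
V = J·q̇ = [0.3871, 0.3324, 0.2045, 0.9337, -0.0396, 0.1393]

0.3871 0.3324 0.2045 0.9337 -0.0396 0.1393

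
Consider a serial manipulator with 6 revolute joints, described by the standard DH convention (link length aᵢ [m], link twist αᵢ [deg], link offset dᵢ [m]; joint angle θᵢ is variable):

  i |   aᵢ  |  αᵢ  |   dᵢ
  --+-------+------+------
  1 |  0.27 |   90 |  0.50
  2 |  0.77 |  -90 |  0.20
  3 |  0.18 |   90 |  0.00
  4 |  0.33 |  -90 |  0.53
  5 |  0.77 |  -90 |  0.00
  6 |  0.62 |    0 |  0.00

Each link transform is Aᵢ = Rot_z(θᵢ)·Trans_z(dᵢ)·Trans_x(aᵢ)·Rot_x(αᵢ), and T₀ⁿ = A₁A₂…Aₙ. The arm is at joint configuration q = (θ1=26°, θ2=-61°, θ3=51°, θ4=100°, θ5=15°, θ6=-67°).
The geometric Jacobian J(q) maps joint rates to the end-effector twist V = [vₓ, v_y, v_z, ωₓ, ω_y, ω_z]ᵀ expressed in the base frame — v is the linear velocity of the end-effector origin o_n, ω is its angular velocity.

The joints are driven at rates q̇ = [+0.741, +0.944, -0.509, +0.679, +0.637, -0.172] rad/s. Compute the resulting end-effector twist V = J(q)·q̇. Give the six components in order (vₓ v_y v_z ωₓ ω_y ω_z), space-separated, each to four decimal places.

o_n = [1.8056, -0.0562, 0.5560]
J₁: ẑ×o_n = [0.0562, 1.8056, -0.0000], ω = ẑ
J2: z=[0.4384, -0.8988, 0.0000] o=[0.2427, 0.1184, 0.5000] → [-0.0503, -0.0245, 1.3282, 0.4384, -0.8988, 0.0000]
J3: z=[0.7861, 0.3834, 0.4848] o=[0.6659, 0.1022, -0.1735] → [0.3565, -0.0209, -0.5615, 0.7861, 0.3834, 0.4848]
J4: z=[0.6145, -0.4005, -0.6797] o=[0.6539, 0.2521, -0.2725] → [-0.5413, -1.2919, 0.2718, 0.6145, -0.4005, -0.6797]
J5: z=[-0.0711, -0.8862, 0.4579] o=[1.2389, 0.1167, -0.4437] → [-0.8067, 0.3305, 0.5145, -0.0711, -0.8862, 0.4579]
J6: z=[-0.7969, 0.3265, 0.5082] o=[1.7008, 0.3699, 0.1180] → [0.3596, 0.4023, 0.3054, -0.7969, 0.3265, 0.5082]
V = J·q̇ = [-1.1306, 0.5895, 1.9993, 0.5228, -1.9362, 0.2370]

-1.1306 0.5895 1.9993 0.5228 -1.9362 0.2370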